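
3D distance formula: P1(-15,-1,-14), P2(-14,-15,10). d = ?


dx=1, dy=-14, dz=24
d = sqrt(1+196+576) = sqrt(773) = 27.8029

27.8029


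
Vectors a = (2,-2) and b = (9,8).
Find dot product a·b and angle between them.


a·b = 2*9 - 2*8 = 18 - 16 = 2
|a| = sqrt(4+4) = 2.8284
|b| = sqrt(81+64) = 12.0416
cos(theta) = 2/(sqrt(8)*sqrt(145)) = 2/sqrt(1160) = 0.058722
theta = arccos(2/sqrt(1160)) = 86.6335 degrees

a·b = 2, theta = 86.6335 deg


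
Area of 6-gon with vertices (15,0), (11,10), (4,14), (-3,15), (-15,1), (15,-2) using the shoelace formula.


sum(xi*y_{i+1}) = 15*10 + 11*14 + 4*15 - 3*1 - 15*(-2) + 15*0 = 391
sum(yi*x_{i+1}) = 0*11 + 10*4 + 14*(-3) + 15*(-15) + 1*15 - 2*15 = -242
Area = |391 + 242|/2 = 633/2 = 316.5000

316.5000 sq units


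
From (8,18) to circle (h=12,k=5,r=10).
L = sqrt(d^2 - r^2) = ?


d = sqrt((8-12)^2 + (18-5)^2) = sqrt(16+169) = 13.6015
L = sqrt(185.0000 - 100) = sqrt(85.0000) = 9.2195

9.2195


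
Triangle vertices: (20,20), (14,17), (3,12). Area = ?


20*(17-12) = 100
14*(12-20) = -112
3*(20-17) = 9
sum = -3
Area = |-3|/2 = 1.5000

1.5000 sq units


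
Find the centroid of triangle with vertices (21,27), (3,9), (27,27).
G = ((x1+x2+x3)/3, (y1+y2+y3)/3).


Gx = (21+3+27)/3 = 51/3 = 17.0000
Gy = (27+9+27)/3 = 63/3 = 21.0000

G = (17.0000, 21.0000)


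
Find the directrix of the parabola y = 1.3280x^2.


a = 1.3280
1/(4a) = 0.1883
directrix: y = -0.1883 = -0.1883

y = -0.1883


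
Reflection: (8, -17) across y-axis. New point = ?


Reflection rule for y-axis: (-x, y)
(8, -17) -> (-8, -17)

(-8, -17)


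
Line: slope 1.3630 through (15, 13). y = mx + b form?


y - 13 = 1.3630(x - 15)
y = 1.3630x + 13 - 1.3630*15
y = 1.3630x - 7.4450

y = 1.3630x - 7.4450


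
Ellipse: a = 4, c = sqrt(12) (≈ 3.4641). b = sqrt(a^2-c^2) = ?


b^2 = 4^2 - (sqrt(12))^2 = 16 - 12 = 4
b = sqrt(4) = 2

b = 2


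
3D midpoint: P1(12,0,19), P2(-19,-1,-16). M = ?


Mx = (12- 19)/2 = -3.5000
My = (0- 1)/2 = -0.5000
Mz = (19- 16)/2 = 1.5000

M = (-3.5000, -0.5000, 1.5000)


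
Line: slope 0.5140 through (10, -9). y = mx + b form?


y + 9 = 0.5140(x - 10)
y = 0.5140x - 9 - 0.5140*10
y = 0.5140x - 14.1400

y = 0.5140x - 14.1400


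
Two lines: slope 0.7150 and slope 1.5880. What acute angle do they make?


m1-m2 = -0.873
1+m1*m2 = 2.13542
tan(theta) = |-0.873/2.13542| = 0.408819
theta = arctan(|-0.873/2.13542|) = 22.2357 degrees (acute angle)

22.2357 degrees


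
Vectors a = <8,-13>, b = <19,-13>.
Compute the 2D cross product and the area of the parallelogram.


cross = 8*(-13) + 13*19 = -104 + 247 = 143
Parallelogram area = |143| = 143

cross = 143, parallelogram area = 143


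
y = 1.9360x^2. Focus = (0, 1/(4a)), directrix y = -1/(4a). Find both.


a = 1.9360
1/(4a) = 0.1291
Focus = (0, 0.1291)
Directrix: y = -0.1291

Focus = (0, 0.1291), Directrix: y = -0.1291


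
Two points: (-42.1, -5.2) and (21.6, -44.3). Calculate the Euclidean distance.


dx = 21.6 + 42.1 = 63.7
dy = -44.3 + 5.2 = -39.1
d = sqrt(4057.69 + 1528.81) = sqrt(5586.5) = 74.7429

74.7429


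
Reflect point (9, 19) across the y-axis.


Reflection rule for y-axis: (-x, y)
(9, 19) -> (-9, 19)

(-9, 19)


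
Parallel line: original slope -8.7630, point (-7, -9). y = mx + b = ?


Parallel lines have equal slopes.
m2 = -8.7630
b2 = -9 + 8.7630*(-7) = -70.3410

y = -8.7630x - 70.3410


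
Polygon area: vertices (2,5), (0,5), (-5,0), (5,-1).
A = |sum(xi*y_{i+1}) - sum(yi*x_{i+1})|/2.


sum(xi*y_{i+1}) = 2*5 + 0*0 - 5*(-1) + 5*5 = 40
sum(yi*x_{i+1}) = 5*0 + 5*(-5) + 0*5 - 1*2 = -27
Area = |40 + 27|/2 = 67/2 = 33.5000

33.5000 sq units


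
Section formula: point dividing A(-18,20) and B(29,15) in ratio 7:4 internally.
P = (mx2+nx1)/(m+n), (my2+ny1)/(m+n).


Px = (7*29 + 4*(-18))/11 = 131/11 = 11.9091
Py = (7*15 + 4*20)/11 = 185/11 = 16.8182

P = (11.9091, 16.8182)


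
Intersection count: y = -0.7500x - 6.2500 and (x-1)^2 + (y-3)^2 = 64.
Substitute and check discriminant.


Substitute y = -0.7500x - 6.2500: (x-1)^2 + (-0.7500x- 6.2500-3)^2 = 64
Expand to Ax^2 + Bx + C = 0, where b-k = -9.25
A = 1+m^2 = 1.5625
B = 2(m(b-k) - h) = 2(-0.7500*(-9.25) - 1) = 11.875
C = h^2 + (b-k)^2 - r^2 = 1 + 85.5625 - 64 = 22.5625
disc = B^2-4AC = 141.0156 - 141.0156 = 0
disc = 0

1 intersection point (tangent)


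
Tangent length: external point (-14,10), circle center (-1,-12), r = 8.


d = sqrt((-14+ 1)^2 + (10+ 12)^2) = sqrt(169+484) = 25.5539
L = sqrt(653.0000 - 64) = sqrt(589.0000) = 24.2693

24.2693


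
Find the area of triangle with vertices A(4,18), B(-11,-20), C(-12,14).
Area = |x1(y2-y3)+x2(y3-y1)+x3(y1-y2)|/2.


4*(-20-14) = -136
-11*(14-18) = 44
-12*(18+ 20) = -456
sum = -548
Area = |-548|/2 = 274.0000

274.0000 sq units


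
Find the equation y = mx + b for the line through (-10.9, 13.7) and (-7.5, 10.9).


m = (-2.8)/(3.4) = -0.8235
b = y1 - m*x1 = 13.7 - (-2.8*(-10.9))/(3.4) = 13.7 - 8.9765 = 4.7235

y = -0.8235x + 4.7235


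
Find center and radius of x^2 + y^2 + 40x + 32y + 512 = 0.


h = -D/2 = -40/2 = -20
k = -E/2 = -32/2 = -16
r^2 = h^2 + k^2 - F = 400 + 256 - 512 = 144
r = 12

Center (-20, -16), radius = 12


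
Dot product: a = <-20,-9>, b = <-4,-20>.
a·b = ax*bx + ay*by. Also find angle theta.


a·b = -20*(-4) - 9*(-20) = 80 + 180 = 260
|a| = sqrt(400+81) = 21.9317
|b| = sqrt(16+400) = 20.3961
cos(theta) = 260/(sqrt(481)*sqrt(416)) = 260/sqrt(200096) = 0.581238
theta = arccos(260/sqrt(200096)) = 54.4623 degrees

a·b = 260, theta = 54.4623 deg


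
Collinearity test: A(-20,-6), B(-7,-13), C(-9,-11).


-20*(-13+ 11) - 7*(-11+ 6) - 9*(-6+ 13)
= 40 + 35 - 63 = 12

No, not collinear (determinant = 12)


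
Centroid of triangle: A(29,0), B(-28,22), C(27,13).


Gx = (29- 28+27)/3 = 28/3 = 9.3333
Gy = (0+22+13)/3 = 35/3 = 11.6667

G = (9.3333, 11.6667)


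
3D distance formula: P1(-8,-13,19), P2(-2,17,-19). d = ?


dx=6, dy=30, dz=-38
d = sqrt(36+900+1444) = sqrt(2380) = 48.7852

48.7852


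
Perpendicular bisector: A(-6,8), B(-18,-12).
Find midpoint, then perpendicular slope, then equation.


Midpoint = (-12, -2)
Slope of AB = dy/dx = -20/(-12) = 1.6667
Perp slope = -dx/dy = -12/20 = -0.6000
b = My - (perp slope)*Mx = -2 + (-12*(-12))/(-20) = -2 - 7.2000 = -9.2000

y = -0.6000x - 9.2000


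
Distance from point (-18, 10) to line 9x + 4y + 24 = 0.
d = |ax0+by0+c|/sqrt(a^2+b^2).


|9*(-18) + 4*10 + 24| = |-98| = 98
sqrt(81 + 16) = sqrt(97) = 9.8489
d = 98/sqrt(97) = 9.9504

9.9504


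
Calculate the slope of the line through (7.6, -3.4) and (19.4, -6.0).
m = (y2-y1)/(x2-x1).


dy = -6.0 + 3.4 = -2.6
dx = 19.4 - 7.6 = 11.8
m = -2.6/11.8 = -0.2203

m = -0.2203


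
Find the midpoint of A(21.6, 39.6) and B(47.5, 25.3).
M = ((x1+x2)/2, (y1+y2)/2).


Mx = (21.6 + 47.5)/2 = 69.1/2 = 34.5500
My = (39.6 + 25.3)/2 = 64.9/2 = 32.4500

(34.5500, 32.4500)


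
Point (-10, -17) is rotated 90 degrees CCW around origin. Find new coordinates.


cos(90) = 0, sin(90) = 1
x' = -10*0 + 17*1 = 17
y' = -10*1 - 17*0 = -10

(17, -10)


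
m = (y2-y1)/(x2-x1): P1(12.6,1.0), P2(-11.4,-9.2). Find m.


dy = -9.2 - 1.0 = -10.2
dx = -11.4 - 12.6 = -24.0
m = -10.2/(-24.0) = 0.4250

m = 0.4250


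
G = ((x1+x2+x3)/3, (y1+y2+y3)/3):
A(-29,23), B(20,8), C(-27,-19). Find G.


Gx = (-29+20- 27)/3 = -36/3 = -12.0000
Gy = (23+8- 19)/3 = 12/3 = 4.0000

G = (-12.0000, 4.0000)


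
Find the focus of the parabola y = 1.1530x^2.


a = 1.1530
4a = 4.6120
focus = (0, 1/4.6120) = (0, 0.2168)

Focus = (0, 0.2168)


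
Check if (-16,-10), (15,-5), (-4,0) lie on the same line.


-16*(-5-0) + 15*(0+ 10) - 4*(-10+ 5)
= 80 + 150 + 20 = 250

No, not collinear (determinant = 250)


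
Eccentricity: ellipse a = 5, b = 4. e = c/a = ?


c = sqrt(25-16) = sqrt(9) = 3.0000
e = c/a = 3/5 = 0.6000

e = 0.6000


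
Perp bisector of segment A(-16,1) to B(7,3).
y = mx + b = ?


Midpoint = (-4.5, 2)
Slope of AB = dy/dx = 2/23 = 0.0870
Perp slope = -dx/dy = -23/2 = -11.5000
b = My - (perp slope)*Mx = 2 + (23*(-4.5))/2 = 2 - 51.7500 = -49.7500

y = -11.5000x - 49.7500


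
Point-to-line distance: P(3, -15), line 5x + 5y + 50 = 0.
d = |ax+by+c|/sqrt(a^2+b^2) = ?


|5*3 + 5*(-15) + 50| = |-10| = 10
sqrt(25 + 25) = sqrt(50) = 7.0711
d = 10/sqrt(50) = 1.4142

1.4142


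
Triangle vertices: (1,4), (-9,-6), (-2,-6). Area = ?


1*(-6+ 6) = 0
-9*(-6-4) = 90
-2*(4+ 6) = -20
sum = 70
Area = |70|/2 = 35.0000

35.0000 sq units


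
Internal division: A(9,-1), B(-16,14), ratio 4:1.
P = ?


Px = (4*(-16) + 1*9)/5 = -55/5 = -11.0000
Py = (4*14 + 1*(-1))/5 = 55/5 = 11.0000

P = (-11.0000, 11.0000)


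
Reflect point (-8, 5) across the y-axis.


Reflection rule for y-axis: (-x, y)
(-8, 5) -> (8, 5)

(8, 5)


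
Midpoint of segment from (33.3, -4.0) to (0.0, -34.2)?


Mx = (33.3 + 0.0)/2 = 33.3/2 = 16.6500
My = (-4.0 - 34.2)/2 = -38.2/2 = -19.1000

(16.6500, -19.1000)


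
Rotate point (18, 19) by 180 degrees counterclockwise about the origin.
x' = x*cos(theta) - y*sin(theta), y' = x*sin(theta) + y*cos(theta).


cos(180) = -1, sin(180) = 0
x' = 18*(-1) - 19*0 = -18
y' = 18*0 + 19*(-1) = -19

(-18, -19)


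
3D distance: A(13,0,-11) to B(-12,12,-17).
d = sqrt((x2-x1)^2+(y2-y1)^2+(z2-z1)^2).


dx=-25, dy=12, dz=-6
d = sqrt(625+144+36) = sqrt(805) = 28.3725

28.3725


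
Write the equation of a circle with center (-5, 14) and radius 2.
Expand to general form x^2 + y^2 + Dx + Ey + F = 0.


(x+ 5)^2 + (y-14)^2 = 2^2
D = -2h = 10, E = -2k = -28
F = h^2+k^2-r^2 = 25+196-4 = 217

x^2 + y^2 + 10x - 28y + 217 = 0


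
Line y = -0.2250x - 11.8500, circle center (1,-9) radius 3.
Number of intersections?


Substitute y = -0.2250x - 11.8500: (x-1)^2 + (-0.2250x- 11.8500+ 9)^2 = 9
Expand to Ax^2 + Bx + C = 0, where b-k = -2.85
A = 1+m^2 = 1.050625
B = 2(m(b-k) - h) = 2(-0.2250*(-2.85) - 1) = -0.7175
C = h^2 + (b-k)^2 - r^2 = 1 + 8.1225 - 9 = 0.1225
disc = B^2-4AC = 0.5148 - 0.5148 = 0
disc = 0

1 intersection point (tangent)


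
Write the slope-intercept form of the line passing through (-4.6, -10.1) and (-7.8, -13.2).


m = (-3.1)/(-3.2) = 0.9687
b = y1 - m*x1 = -10.1 - (-3.1*(-4.6))/(-3.2) = -10.1 + 4.4562 = -5.6438

y = 0.9687x - 5.6438


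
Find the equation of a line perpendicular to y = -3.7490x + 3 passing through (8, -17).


Perpendicular slope = -1/m1 = -1/(-3.7490) = 0.2667
b2 = y0 - m2*x0 = -17 + 8/(-3.7490) = -17 - 2.1339 = -19.1339

y = 0.2667x - 19.1339


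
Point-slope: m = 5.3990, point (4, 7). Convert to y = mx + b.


y - 7 = 5.3990(x - 4)
y = 5.3990x + 7 - 5.3990*4
y = 5.3990x - 14.5960

y = 5.3990x - 14.5960


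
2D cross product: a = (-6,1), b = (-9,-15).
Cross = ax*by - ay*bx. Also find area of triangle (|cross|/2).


cross = -6*(-15) - 1*(-9) = 90 + 9 = 99
Triangle area = |99|/2 = 99/2 = 49.5000

cross = 99, triangle area = 49.5000


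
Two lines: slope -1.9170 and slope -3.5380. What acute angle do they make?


m1-m2 = 1.621
1+m1*m2 = 7.782346
tan(theta) = |1.621/7.782346| = 0.208292
theta = arctan(|1.621/7.782346|) = 11.7660 degrees (acute angle)

11.7660 degrees


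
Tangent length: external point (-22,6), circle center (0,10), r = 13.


d = sqrt((-22-0)^2 + (6-10)^2) = sqrt(484+16) = 22.3607
L = sqrt(500.0000 - 169) = sqrt(331.0000) = 18.1934

18.1934


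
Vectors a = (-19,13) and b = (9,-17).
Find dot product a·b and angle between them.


a·b = -19*9 + 13*(-17) = -171 - 221 = -392
|a| = sqrt(361+169) = 23.0217
|b| = sqrt(81+289) = 19.2354
cos(theta) = -392/(sqrt(530)*sqrt(370)) = -392/sqrt(196100) = -0.885212
theta = arccos(-392/sqrt(196100)) = 152.2776 degrees

a·b = -392, theta = 152.2776 deg


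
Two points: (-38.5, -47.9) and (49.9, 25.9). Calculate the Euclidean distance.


dx = 49.9 + 38.5 = 88.4
dy = 25.9 + 47.9 = 73.8
d = sqrt(7814.56 + 5446.44) = sqrt(13261.0) = 115.1564

115.1564


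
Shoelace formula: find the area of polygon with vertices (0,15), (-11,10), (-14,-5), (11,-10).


sum(xi*y_{i+1}) = 0*10 - 11*(-5) - 14*(-10) + 11*15 = 360
sum(yi*x_{i+1}) = 15*(-11) + 10*(-14) - 5*11 - 10*0 = -360
Area = |360 + 360|/2 = 720/2 = 360.0000

360.0000 sq units


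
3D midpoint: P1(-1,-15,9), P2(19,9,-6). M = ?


Mx = (-1+19)/2 = 9.0000
My = (-15+9)/2 = -3.0000
Mz = (9- 6)/2 = 1.5000

M = (9.0000, -3.0000, 1.5000)


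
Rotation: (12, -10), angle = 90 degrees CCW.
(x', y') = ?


cos(90) = 0, sin(90) = 1
x' = 12*0 + 10*1 = 10
y' = 12*1 - 10*0 = 12

(10, 12)


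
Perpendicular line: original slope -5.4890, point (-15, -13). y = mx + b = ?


Perpendicular slope = -1/m1 = -1/(-5.4890) = 0.1822
b2 = y0 - m2*x0 = -13 - 15/(-5.4890) = -13 + 2.7327 = -10.2673

y = 0.1822x - 10.2673


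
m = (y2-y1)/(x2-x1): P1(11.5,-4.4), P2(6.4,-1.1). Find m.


dy = -1.1 + 4.4 = 3.3
dx = 6.4 - 11.5 = -5.1
m = 3.3/(-5.1) = -0.6471

m = -0.6471


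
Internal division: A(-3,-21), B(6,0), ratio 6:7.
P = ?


Px = (6*6 + 7*(-3))/13 = 15/13 = 1.1538
Py = (6*0 + 7*(-21))/13 = -147/13 = -11.3077

P = (1.1538, -11.3077)


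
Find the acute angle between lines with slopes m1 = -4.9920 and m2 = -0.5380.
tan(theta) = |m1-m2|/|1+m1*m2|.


m1-m2 = -4.454
1+m1*m2 = 3.685696
tan(theta) = |-4.454/3.685696| = 1.208456
theta = arctan(|-4.454/3.685696|) = 50.3922 degrees (acute angle)

50.3922 degrees


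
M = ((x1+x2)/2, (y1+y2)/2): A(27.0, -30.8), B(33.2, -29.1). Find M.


Mx = (27.0 + 33.2)/2 = 60.2/2 = 30.1000
My = (-30.8 - 29.1)/2 = -59.9/2 = -29.9500

(30.1000, -29.9500)


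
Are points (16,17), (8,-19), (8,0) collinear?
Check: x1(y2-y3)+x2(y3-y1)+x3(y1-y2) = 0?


16*(-19-0) + 8*(0-17) + 8*(17+ 19)
= -304 - 136 + 288 = -152

No, not collinear (determinant = -152)


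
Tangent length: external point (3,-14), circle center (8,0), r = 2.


d = sqrt((3-8)^2 + (-14-0)^2) = sqrt(25+196) = 14.8661
L = sqrt(221.0000 - 4) = sqrt(217.0000) = 14.7309

14.7309


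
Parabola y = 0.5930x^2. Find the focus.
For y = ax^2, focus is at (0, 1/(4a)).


a = 0.5930
4a = 2.3720
focus = (0, 1/2.3720) = (0, 0.4216)

Focus = (0, 0.4216)


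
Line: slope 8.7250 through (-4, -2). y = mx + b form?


y + 2 = 8.7250(x + 4)
y = 8.7250x - 2 - 8.7250*(-4)
y = 8.7250x + 32.9000

y = 8.7250x + 32.9000


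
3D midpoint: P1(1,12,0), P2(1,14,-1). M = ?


Mx = (1+1)/2 = 1.0000
My = (12+14)/2 = 13.0000
Mz = (0- 1)/2 = -0.5000

M = (1.0000, 13.0000, -0.5000)


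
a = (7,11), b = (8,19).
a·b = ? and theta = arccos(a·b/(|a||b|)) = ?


a·b = 7*8 + 11*19 = 56 + 209 = 265
|a| = sqrt(49+121) = 13.0384
|b| = sqrt(64+361) = 20.6155
cos(theta) = 265/(sqrt(170)*sqrt(425)) = 265/sqrt(72250) = 0.985887
theta = arccos(265/sqrt(72250)) = 9.6375 degrees

a·b = 265, theta = 9.6375 deg


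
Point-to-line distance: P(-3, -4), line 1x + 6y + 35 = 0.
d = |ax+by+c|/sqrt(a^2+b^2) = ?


|1*(-3) + 6*(-4) + 35| = |8| = 8
sqrt(1 + 36) = sqrt(37) = 6.0828
d = 8/sqrt(37) = 1.3152

1.3152


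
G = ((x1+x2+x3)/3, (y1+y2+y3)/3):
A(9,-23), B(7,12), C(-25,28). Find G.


Gx = (9+7- 25)/3 = -9/3 = -3.0000
Gy = (-23+12+28)/3 = 17/3 = 5.6667

G = (-3.0000, 5.6667)


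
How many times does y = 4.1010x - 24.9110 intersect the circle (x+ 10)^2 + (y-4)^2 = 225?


Substitute y = 4.1010x - 24.9110: (x+ 10)^2 + (4.1010x- 24.9110-4)^2 = 225
Expand to Ax^2 + Bx + C = 0, where b-k = -28.911
A = 1+m^2 = 17.818201
B = 2(m(b-k) - h) = 2(4.1010*(-28.911) + 10) = -217.128022
C = h^2 + (b-k)^2 - r^2 = 100 + 835.845921 - 225 = 710.845921
disc = B^2-4AC = 47144.5779 - 50663.9820 = -3519.4041
disc < 0

0 intersection points


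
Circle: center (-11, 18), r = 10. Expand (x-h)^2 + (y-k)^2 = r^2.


(x+ 11)^2 + (y-18)^2 = 10^2
D = -2h = 22, E = -2k = -36
F = h^2+k^2-r^2 = 121+324-100 = 345

x^2 + y^2 + 22x - 36y + 345 = 0


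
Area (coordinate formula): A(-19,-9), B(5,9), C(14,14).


-19*(9-14) = 95
5*(14+ 9) = 115
14*(-9-9) = -252
sum = -42
Area = |-42|/2 = 21.0000

21.0000 sq units


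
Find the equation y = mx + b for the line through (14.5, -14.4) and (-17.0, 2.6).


m = (17.0)/(-31.5) = -0.5397
b = y1 - m*x1 = -14.4 - (17.0*14.5)/(-31.5) = -14.4 + 7.8254 = -6.5746

y = -0.5397x - 6.5746


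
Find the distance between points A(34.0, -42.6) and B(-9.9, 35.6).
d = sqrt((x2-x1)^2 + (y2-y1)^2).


dx = -9.9 - 34.0 = -43.9
dy = 35.6 + 42.6 = 78.2
d = sqrt(1927.21 + 6115.24) = sqrt(8042.45) = 89.6797

89.6797


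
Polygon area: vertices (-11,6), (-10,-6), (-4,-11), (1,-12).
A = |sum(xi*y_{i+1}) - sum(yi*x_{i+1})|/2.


sum(xi*y_{i+1}) = -11*(-6) - 10*(-11) - 4*(-12) + 1*6 = 230
sum(yi*x_{i+1}) = 6*(-10) - 6*(-4) - 11*1 - 12*(-11) = 85
Area = |230 - 85|/2 = 145/2 = 72.5000

72.5000 sq units


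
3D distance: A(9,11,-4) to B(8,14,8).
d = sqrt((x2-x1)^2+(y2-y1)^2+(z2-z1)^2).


dx=-1, dy=3, dz=12
d = sqrt(1+9+144) = sqrt(154) = 12.4097

12.4097


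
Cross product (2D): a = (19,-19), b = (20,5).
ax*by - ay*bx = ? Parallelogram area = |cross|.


cross = 19*5 + 19*20 = 95 + 380 = 475
Parallelogram area = |475| = 475

cross = 475, parallelogram area = 475


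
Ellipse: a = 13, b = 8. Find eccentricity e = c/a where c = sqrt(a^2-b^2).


c = sqrt(169-64) = sqrt(105) = 10.2470
e = c/a = sqrt(105)/13 = 0.7882

e = 0.7882


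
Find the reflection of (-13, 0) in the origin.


Reflection rule for origin: (-x, -y)
(-13, 0) -> (13, 0)

(13, 0)


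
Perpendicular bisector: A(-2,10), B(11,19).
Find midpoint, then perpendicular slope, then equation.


Midpoint = (4.5, 14.5)
Slope of AB = dy/dx = 9/13 = 0.6923
Perp slope = -dx/dy = -13/9 = -1.4444
b = My - (perp slope)*Mx = 14.5 + (13*4.5)/9 = 14.5 + 6.5000 = 21.0000

y = -1.4444x + 21.0000


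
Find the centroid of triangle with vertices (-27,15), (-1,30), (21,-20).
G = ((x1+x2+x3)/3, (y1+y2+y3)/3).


Gx = (-27- 1+21)/3 = -7/3 = -2.3333
Gy = (15+30- 20)/3 = 25/3 = 8.3333

G = (-2.3333, 8.3333)


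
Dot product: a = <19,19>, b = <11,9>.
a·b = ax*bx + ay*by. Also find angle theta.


a·b = 19*11 + 19*9 = 209 + 171 = 380
|a| = sqrt(361+361) = 26.8701
|b| = sqrt(121+81) = 14.2127
cos(theta) = 380/(sqrt(722)*sqrt(202)) = 380/sqrt(145844) = 0.995037
theta = arccos(380/sqrt(145844)) = 5.7106 degrees

a·b = 380, theta = 5.7106 deg


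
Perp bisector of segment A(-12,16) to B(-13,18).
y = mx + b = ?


Midpoint = (-12.5, 17)
Slope of AB = dy/dx = 2/(-1) = -2.0000
Perp slope = -dx/dy = 1/2 = 0.5000
b = My - (perp slope)*Mx = 17 + (-1*(-12.5))/2 = 17 + 6.2500 = 23.2500

y = 0.5000x + 23.2500


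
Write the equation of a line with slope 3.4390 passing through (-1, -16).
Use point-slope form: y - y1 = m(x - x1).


y + 16 = 3.4390(x + 1)
y = 3.4390x - 16 - 3.4390*(-1)
y = 3.4390x - 12.5610

y = 3.4390x - 12.5610


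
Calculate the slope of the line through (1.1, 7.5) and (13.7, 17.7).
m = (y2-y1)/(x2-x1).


dy = 17.7 - 7.5 = 10.2
dx = 13.7 - 1.1 = 12.6
m = 10.2/12.6 = 0.8095

m = 0.8095


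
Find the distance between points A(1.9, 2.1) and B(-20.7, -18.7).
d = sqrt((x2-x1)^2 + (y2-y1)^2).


dx = -20.7 - 1.9 = -22.6
dy = -18.7 - 2.1 = -20.8
d = sqrt(510.76 + 432.64) = sqrt(943.4) = 30.7148

30.7148


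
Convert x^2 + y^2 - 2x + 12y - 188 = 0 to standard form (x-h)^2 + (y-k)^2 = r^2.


h = -D/2 = 2/2 = 1
k = -E/2 = -12/2 = -6
r^2 = h^2 + k^2 - F = 1 + 36 + 188 = 225
r = 15

Center (1, -6), radius = 15


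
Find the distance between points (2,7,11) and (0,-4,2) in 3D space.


dx=-2, dy=-11, dz=-9
d = sqrt(4+121+81) = sqrt(206) = 14.3527

14.3527


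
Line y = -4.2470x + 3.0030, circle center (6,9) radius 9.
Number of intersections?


Substitute y = -4.2470x + 3.0030: (x-6)^2 + (-4.2470x+3.0030-9)^2 = 81
Expand to Ax^2 + Bx + C = 0, where b-k = -5.997
A = 1+m^2 = 19.037009
B = 2(m(b-k) - h) = 2(-4.2470*(-5.997) - 6) = 38.938518
C = h^2 + (b-k)^2 - r^2 = 36 + 35.964009 - 81 = -9.035991
disc = B^2-4AC = 1516.2082 + 688.0730 = 2204.2812
disc > 0

2 intersection points


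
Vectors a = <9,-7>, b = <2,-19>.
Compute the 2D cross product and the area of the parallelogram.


cross = 9*(-19) + 7*2 = -171 + 14 = -157
Parallelogram area = |-157| = 157

cross = -157, parallelogram area = 157


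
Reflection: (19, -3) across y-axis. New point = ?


Reflection rule for y-axis: (-x, y)
(19, -3) -> (-19, -3)

(-19, -3)


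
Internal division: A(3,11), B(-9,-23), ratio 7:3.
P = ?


Px = (7*(-9) + 3*3)/10 = -54/10 = -5.4000
Py = (7*(-23) + 3*11)/10 = -128/10 = -12.8000

P = (-5.4000, -12.8000)


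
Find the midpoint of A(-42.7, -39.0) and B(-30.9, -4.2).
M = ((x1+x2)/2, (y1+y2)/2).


Mx = (-42.7 - 30.9)/2 = -73.6/2 = -36.8000
My = (-39.0 - 4.2)/2 = -43.2/2 = -21.6000

(-36.8000, -21.6000)


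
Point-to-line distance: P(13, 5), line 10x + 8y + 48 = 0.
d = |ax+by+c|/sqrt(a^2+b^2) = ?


|10*13 + 8*5 + 48| = |218| = 218
sqrt(100 + 64) = sqrt(164) = 12.8062
d = 218/sqrt(164) = 17.0229

17.0229


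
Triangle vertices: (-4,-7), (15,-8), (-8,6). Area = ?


-4*(-8-6) = 56
15*(6+ 7) = 195
-8*(-7+ 8) = -8
sum = 243
Area = |243|/2 = 121.5000

121.5000 sq units


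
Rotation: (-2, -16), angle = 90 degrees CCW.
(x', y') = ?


cos(90) = 0, sin(90) = 1
x' = -2*0 + 16*1 = 16
y' = -2*1 - 16*0 = -2

(16, -2)


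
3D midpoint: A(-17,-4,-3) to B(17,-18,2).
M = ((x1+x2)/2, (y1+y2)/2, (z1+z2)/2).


Mx = (-17+17)/2 = 0
My = (-4- 18)/2 = -11.0000
Mz = (-3+2)/2 = -0.5000

M = (0, -11.0000, -0.5000)


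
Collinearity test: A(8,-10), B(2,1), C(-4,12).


8*(1-12) + 2*(12+ 10) - 4*(-10-1)
= -88 + 44 + 44 = 0

Yes, collinear (determinant = 0)


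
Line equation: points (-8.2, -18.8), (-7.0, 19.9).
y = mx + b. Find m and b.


m = (38.7)/(1.2) = 32.2500
b = y1 - m*x1 = -18.8 - (38.7*(-8.2))/(1.2) = -18.8 + 264.4500 = 245.6500

y = 32.2500x + 245.6500


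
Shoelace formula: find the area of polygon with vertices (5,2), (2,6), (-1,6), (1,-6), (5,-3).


sum(xi*y_{i+1}) = 5*6 + 2*6 - 1*(-6) + 1*(-3) + 5*2 = 55
sum(yi*x_{i+1}) = 2*2 + 6*(-1) + 6*1 - 6*5 - 3*5 = -41
Area = |55 + 41|/2 = 96/2 = 48.0000

48.0000 sq units


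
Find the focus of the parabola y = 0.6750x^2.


a = 0.6750
4a = 2.7000
focus = (0, 1/2.7000) = (0, 0.3704)

Focus = (0, 0.3704)


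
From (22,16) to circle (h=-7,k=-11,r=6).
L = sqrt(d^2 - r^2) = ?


d = sqrt((22+ 7)^2 + (16+ 11)^2) = sqrt(841+729) = 39.6232
L = sqrt(1570.0000 - 36) = sqrt(1534.0000) = 39.1663

39.1663


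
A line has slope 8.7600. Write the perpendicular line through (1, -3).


Perpendicular slope = -1/m1 = -1/8.7600 = -0.1142
b2 = y0 - m2*x0 = -3 + 1/8.7600 = -3 + 0.1142 = -2.8858

y = -0.1142x - 2.8858


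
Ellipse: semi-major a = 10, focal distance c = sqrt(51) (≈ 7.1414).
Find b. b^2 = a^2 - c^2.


b^2 = 10^2 - (sqrt(51))^2 = 100 - 51 = 49
b = sqrt(49) = 7

b = 7


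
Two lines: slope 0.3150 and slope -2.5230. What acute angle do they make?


m1-m2 = 2.838
1+m1*m2 = 0.205255
tan(theta) = |2.838/0.205255| = 13.826703
theta = arctan(|2.838/0.205255|) = 85.8634 degrees (acute angle)

85.8634 degrees


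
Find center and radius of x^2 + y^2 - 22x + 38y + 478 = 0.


h = -D/2 = 22/2 = 11
k = -E/2 = -38/2 = -19
r^2 = h^2 + k^2 - F = 121 + 361 - 478 = 4
r = 2

Center (11, -19), radius = 2


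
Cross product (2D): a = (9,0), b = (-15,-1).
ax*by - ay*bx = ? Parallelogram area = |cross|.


cross = 9*(-1) - 0*(-15) = -9 - 0 = -9
Parallelogram area = |-9| = 9

cross = -9, parallelogram area = 9


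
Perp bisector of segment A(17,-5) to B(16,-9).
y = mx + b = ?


Midpoint = (16.5, -7)
Slope of AB = dy/dx = -4/(-1) = 4.0000
Perp slope = -dx/dy = -1/4 = -0.2500
b = My - (perp slope)*Mx = -7 + (-1*16.5)/(-4) = -7 + 4.1250 = -2.8750

y = -0.2500x - 2.8750


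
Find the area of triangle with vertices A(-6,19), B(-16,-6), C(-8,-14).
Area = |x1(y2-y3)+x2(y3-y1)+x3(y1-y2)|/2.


-6*(-6+ 14) = -48
-16*(-14-19) = 528
-8*(19+ 6) = -200
sum = 280
Area = |280|/2 = 140.0000

140.0000 sq units


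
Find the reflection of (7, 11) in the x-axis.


Reflection rule for x-axis: (x, -y)
(7, 11) -> (7, -11)

(7, -11)


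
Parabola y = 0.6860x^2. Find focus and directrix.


a = 0.6860
1/(4a) = 0.3644
Focus = (0, 0.3644)
Directrix: y = -0.3644

Focus = (0, 0.3644), Directrix: y = -0.3644


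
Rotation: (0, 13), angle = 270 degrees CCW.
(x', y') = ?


cos(270) = 0, sin(270) = -1
x' = 0*0 - 13*(-1) = 13
y' = 0*(-1) + 13*0 = 0

(13, 0)


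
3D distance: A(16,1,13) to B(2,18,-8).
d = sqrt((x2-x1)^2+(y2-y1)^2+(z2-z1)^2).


dx=-14, dy=17, dz=-21
d = sqrt(196+289+441) = sqrt(926) = 30.4302

30.4302


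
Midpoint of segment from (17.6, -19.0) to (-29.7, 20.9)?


Mx = (17.6 - 29.7)/2 = -12.1/2 = -6.0500
My = (-19.0 + 20.9)/2 = 1.9/2 = 0.9500

(-6.0500, 0.9500)


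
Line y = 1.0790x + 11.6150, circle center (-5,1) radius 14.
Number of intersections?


Substitute y = 1.0790x + 11.6150: (x+ 5)^2 + (1.0790x+11.6150-1)^2 = 196
Expand to Ax^2 + Bx + C = 0, where b-k = 10.615
A = 1+m^2 = 2.164241
B = 2(m(b-k) - h) = 2(1.0790*10.615 + 5) = 32.90717
C = h^2 + (b-k)^2 - r^2 = 25 + 112.678225 - 196 = -58.321775
disc = B^2-4AC = 1082.8818 + 504.8895 = 1587.7713
disc > 0

2 intersection points


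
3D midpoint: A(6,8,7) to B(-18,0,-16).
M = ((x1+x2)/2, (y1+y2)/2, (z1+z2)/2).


Mx = (6- 18)/2 = -6.0000
My = (8+0)/2 = 4.0000
Mz = (7- 16)/2 = -4.5000

M = (-6.0000, 4.0000, -4.5000)


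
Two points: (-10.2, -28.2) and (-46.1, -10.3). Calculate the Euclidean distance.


dx = -46.1 + 10.2 = -35.9
dy = -10.3 + 28.2 = 17.9
d = sqrt(1288.81 + 320.41) = sqrt(1609.22) = 40.1151

40.1151


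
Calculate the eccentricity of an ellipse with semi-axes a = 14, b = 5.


c = sqrt(196-25) = sqrt(171) = 13.0767
e = c/a = sqrt(171)/14 = 0.9340

e = 0.9340


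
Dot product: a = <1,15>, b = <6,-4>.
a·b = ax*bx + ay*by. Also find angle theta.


a·b = 1*6 + 15*(-4) = 6 - 60 = -54
|a| = sqrt(1+225) = 15.0333
|b| = sqrt(36+16) = 7.2111
cos(theta) = -54/(sqrt(226)*sqrt(52)) = -54/sqrt(11752) = -0.498124
theta = arccos(-54/sqrt(11752)) = 119.8760 degrees

a·b = -54, theta = 119.8760 deg


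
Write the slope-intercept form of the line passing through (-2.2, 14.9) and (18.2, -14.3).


m = (-29.2)/(20.4) = -1.4314
b = y1 - m*x1 = 14.9 - (-29.2*(-2.2))/(20.4) = 14.9 - 3.1490 = 11.7510

y = -1.4314x + 11.7510


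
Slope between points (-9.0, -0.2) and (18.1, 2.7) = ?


dy = 2.7 + 0.2 = 2.9
dx = 18.1 + 9.0 = 27.1
m = 2.9/27.1 = 0.1070

m = 0.1070


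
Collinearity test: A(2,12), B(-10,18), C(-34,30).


2*(18-30) - 10*(30-12) - 34*(12-18)
= -24 - 180 + 204 = 0

Yes, collinear (determinant = 0)


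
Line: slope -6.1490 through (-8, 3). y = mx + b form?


y - 3 = -6.1490(x + 8)
y = -6.1490x + 3 + 6.1490*(-8)
y = -6.1490x - 46.1920

y = -6.1490x - 46.1920


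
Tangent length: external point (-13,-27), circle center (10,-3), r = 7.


d = sqrt((-13-10)^2 + (-27+ 3)^2) = sqrt(529+576) = 33.2415
L = sqrt(1105.0000 - 49) = sqrt(1056.0000) = 32.4962

32.4962


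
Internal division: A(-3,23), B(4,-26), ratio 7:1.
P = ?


Px = (7*4 + 1*(-3))/8 = 25/8 = 3.1250
Py = (7*(-26) + 1*23)/8 = -159/8 = -19.8750

P = (3.1250, -19.8750)


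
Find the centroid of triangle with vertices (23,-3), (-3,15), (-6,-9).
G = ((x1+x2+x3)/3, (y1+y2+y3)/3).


Gx = (23- 3- 6)/3 = 14/3 = 4.6667
Gy = (-3+15- 9)/3 = 3/3 = 1.0000

G = (4.6667, 1.0000)


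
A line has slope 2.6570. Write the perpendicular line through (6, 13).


Perpendicular slope = -1/m1 = -1/2.6570 = -0.3764
b2 = y0 - m2*x0 = 13 + 6/2.6570 = 13 + 2.2582 = 15.2582

y = -0.3764x + 15.2582


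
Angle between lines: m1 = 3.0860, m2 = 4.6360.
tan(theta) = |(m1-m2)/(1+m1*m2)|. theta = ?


m1-m2 = -1.55
1+m1*m2 = 15.306696
tan(theta) = |-1.55/15.306696| = 0.101263
theta = arctan(|-1.55/15.306696|) = 5.7822 degrees (acute angle)

5.7822 degrees


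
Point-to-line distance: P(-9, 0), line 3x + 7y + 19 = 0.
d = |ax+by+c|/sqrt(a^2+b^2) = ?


|3*(-9) + 7*0 + 19| = |-8| = 8
sqrt(9 + 49) = sqrt(58) = 7.6158
d = 8/sqrt(58) = 1.0505

1.0505


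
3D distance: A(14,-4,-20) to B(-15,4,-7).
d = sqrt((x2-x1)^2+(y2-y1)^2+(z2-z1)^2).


dx=-29, dy=8, dz=13
d = sqrt(841+64+169) = sqrt(1074) = 32.7719

32.7719


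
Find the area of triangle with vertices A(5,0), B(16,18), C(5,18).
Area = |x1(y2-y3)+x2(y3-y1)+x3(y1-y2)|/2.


5*(18-18) = 0
16*(18-0) = 288
5*(0-18) = -90
sum = 198
Area = |198|/2 = 99.0000

99.0000 sq units


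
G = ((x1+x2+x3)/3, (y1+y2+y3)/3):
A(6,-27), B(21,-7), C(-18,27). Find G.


Gx = (6+21- 18)/3 = 9/3 = 3.0000
Gy = (-27- 7+27)/3 = -7/3 = -2.3333

G = (3.0000, -2.3333)


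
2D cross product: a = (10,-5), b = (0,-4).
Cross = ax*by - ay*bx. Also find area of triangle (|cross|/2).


cross = 10*(-4) + 5*0 = -40 - 0 = -40
Triangle area = |-40|/2 = 40/2 = 20.0000

cross = -40, triangle area = 20.0000


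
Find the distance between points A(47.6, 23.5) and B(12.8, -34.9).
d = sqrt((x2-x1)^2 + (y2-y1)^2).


dx = 12.8 - 47.6 = -34.8
dy = -34.9 - 23.5 = -58.4
d = sqrt(1211.04 + 3410.56) = sqrt(4621.6) = 67.9824

67.9824


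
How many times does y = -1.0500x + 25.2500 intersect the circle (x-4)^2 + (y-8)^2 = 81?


Substitute y = -1.0500x + 25.2500: (x-4)^2 + (-1.0500x+25.2500-8)^2 = 81
Expand to Ax^2 + Bx + C = 0, where b-k = 17.25
A = 1+m^2 = 2.1025
B = 2(m(b-k) - h) = 2(-1.0500*17.25 - 4) = -44.225
C = h^2 + (b-k)^2 - r^2 = 16 + 297.5625 - 81 = 232.5625
disc = B^2-4AC = 1955.8506 - 1955.8506 = 0
disc = 0

1 intersection point (tangent)


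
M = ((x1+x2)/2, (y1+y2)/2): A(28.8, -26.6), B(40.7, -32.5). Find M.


Mx = (28.8 + 40.7)/2 = 69.5/2 = 34.7500
My = (-26.6 - 32.5)/2 = -59.1/2 = -29.5500

(34.7500, -29.5500)


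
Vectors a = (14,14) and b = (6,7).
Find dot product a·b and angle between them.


a·b = 14*6 + 14*7 = 84 + 98 = 182
|a| = sqrt(196+196) = 19.7990
|b| = sqrt(36+49) = 9.2195
cos(theta) = 182/(sqrt(392)*sqrt(85)) = 182/sqrt(33320) = 0.997054
theta = arccos(182/sqrt(33320)) = 4.3987 degrees

a·b = 182, theta = 4.3987 deg


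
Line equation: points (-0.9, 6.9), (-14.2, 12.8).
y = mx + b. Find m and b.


m = (5.9)/(-13.3) = -0.4436
b = y1 - m*x1 = 6.9 - (5.9*(-0.9))/(-13.3) = 6.9 - 0.3992 = 6.5008

y = -0.4436x + 6.5008


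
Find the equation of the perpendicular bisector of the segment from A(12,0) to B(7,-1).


Midpoint = (9.5, -0.5)
Slope of AB = dy/dx = -1/(-5) = 0.2000
Perp slope = -dx/dy = -5/1 = -5.0000
b = My - (perp slope)*Mx = -0.5 + (-5*9.5)/(-1) = -0.5 + 47.5000 = 47.0000

y = -5.0000x + 47.0000


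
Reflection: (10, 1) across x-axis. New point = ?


Reflection rule for x-axis: (x, -y)
(10, 1) -> (10, -1)

(10, -1)


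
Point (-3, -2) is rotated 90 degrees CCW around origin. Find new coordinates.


cos(90) = 0, sin(90) = 1
x' = -3*0 + 2*1 = 2
y' = -3*1 - 2*0 = -3

(2, -3)


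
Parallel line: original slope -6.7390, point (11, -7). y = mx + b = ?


Parallel lines have equal slopes.
m2 = -6.7390
b2 = -7 + 6.7390*11 = 67.1290

y = -6.7390x + 67.1290


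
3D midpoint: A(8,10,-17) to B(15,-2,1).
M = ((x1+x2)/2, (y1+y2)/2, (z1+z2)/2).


Mx = (8+15)/2 = 11.5000
My = (10- 2)/2 = 4.0000
Mz = (-17+1)/2 = -8.0000

M = (11.5000, 4.0000, -8.0000)


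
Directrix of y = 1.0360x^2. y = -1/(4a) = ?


a = 1.0360
1/(4a) = 0.2413
directrix: y = -0.2413 = -0.2413

y = -0.2413


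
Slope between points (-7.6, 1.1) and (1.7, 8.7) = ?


dy = 8.7 - 1.1 = 7.6
dx = 1.7 + 7.6 = 9.3
m = 7.6/9.3 = 0.8172

m = 0.8172


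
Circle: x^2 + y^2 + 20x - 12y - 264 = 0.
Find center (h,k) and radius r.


h = -D/2 = -20/2 = -10
k = -E/2 = 12/2 = 6
r^2 = h^2 + k^2 - F = 100 + 36 + 264 = 400
r = 20

Center (-10, 6), radius = 20


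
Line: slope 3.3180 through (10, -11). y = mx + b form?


y + 11 = 3.3180(x - 10)
y = 3.3180x - 11 - 3.3180*10
y = 3.3180x - 44.1800

y = 3.3180x - 44.1800


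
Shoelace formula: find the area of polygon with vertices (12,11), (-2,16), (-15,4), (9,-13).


sum(xi*y_{i+1}) = 12*16 - 2*4 - 15*(-13) + 9*11 = 478
sum(yi*x_{i+1}) = 11*(-2) + 16*(-15) + 4*9 - 13*12 = -382
Area = |478 + 382|/2 = 860/2 = 430.0000

430.0000 sq units


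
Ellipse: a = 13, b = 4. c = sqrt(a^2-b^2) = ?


c^2 = 13^2 - 4^2 = 169 - 16 = 153
c = sqrt(153) = 12.3693

c = 12.3693


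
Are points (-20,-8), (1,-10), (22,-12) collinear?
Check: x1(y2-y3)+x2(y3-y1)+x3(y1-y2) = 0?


-20*(-10+ 12) + 1*(-12+ 8) + 22*(-8+ 10)
= -40 - 4 + 44 = 0

Yes, collinear (determinant = 0)


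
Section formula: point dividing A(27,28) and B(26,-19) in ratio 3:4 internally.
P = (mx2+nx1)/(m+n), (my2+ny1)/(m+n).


Px = (3*26 + 4*27)/7 = 186/7 = 26.5714
Py = (3*(-19) + 4*28)/7 = 55/7 = 7.8571

P = (26.5714, 7.8571)


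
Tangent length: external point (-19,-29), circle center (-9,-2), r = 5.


d = sqrt((-19+ 9)^2 + (-29+ 2)^2) = sqrt(100+729) = 28.7924
L = sqrt(829.0000 - 25) = sqrt(804.0000) = 28.3549

28.3549


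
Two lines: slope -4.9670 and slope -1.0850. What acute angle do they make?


m1-m2 = -3.882
1+m1*m2 = 6.389195
tan(theta) = |-3.882/6.389195| = 0.607588
theta = arctan(|-3.882/6.389195|) = 31.2824 degrees (acute angle)

31.2824 degrees


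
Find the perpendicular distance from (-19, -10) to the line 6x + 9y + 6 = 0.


|6*(-19) + 9*(-10) + 6| = |-198| = 198
sqrt(36 + 81) = sqrt(117) = 10.8167
d = 198/sqrt(117) = 18.3051

18.3051


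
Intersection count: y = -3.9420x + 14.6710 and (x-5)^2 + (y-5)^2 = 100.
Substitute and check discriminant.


Substitute y = -3.9420x + 14.6710: (x-5)^2 + (-3.9420x+14.6710-5)^2 = 100
Expand to Ax^2 + Bx + C = 0, where b-k = 9.671
A = 1+m^2 = 16.539364
B = 2(m(b-k) - h) = 2(-3.9420*9.671 - 5) = -86.246164
C = h^2 + (b-k)^2 - r^2 = 25 + 93.528241 - 100 = 18.528241
disc = B^2-4AC = 7438.4008 - 1225.7813 = 6212.6195
disc > 0

2 intersection points


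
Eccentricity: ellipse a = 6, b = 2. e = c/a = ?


c = sqrt(36-4) = sqrt(32) = 5.6569
e = c/a = sqrt(32)/6 = 0.9428

e = 0.9428


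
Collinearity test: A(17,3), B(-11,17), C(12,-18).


17*(17+ 18) - 11*(-18-3) + 12*(3-17)
= 595 + 231 - 168 = 658

No, not collinear (determinant = 658)


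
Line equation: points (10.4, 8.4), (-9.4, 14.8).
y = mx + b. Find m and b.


m = (6.4)/(-19.8) = -0.3232
b = y1 - m*x1 = 8.4 - (6.4*10.4)/(-19.8) = 8.4 + 3.3616 = 11.7616

y = -0.3232x + 11.7616


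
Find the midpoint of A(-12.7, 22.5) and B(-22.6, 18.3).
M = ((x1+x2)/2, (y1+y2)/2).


Mx = (-12.7 - 22.6)/2 = -35.3/2 = -17.6500
My = (22.5 + 18.3)/2 = 40.8/2 = 20.4000

(-17.6500, 20.4000)


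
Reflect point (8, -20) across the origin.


Reflection rule for origin: (-x, -y)
(8, -20) -> (-8, 20)

(-8, 20)


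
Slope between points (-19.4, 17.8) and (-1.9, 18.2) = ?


dy = 18.2 - 17.8 = 0.4
dx = -1.9 + 19.4 = 17.5
m = 0.4/17.5 = 0.0229

m = 0.0229


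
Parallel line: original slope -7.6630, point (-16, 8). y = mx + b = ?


Parallel lines have equal slopes.
m2 = -7.6630
b2 = 8 + 7.6630*(-16) = -114.6080

y = -7.6630x - 114.6080


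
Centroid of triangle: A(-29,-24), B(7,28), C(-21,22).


Gx = (-29+7- 21)/3 = -43/3 = -14.3333
Gy = (-24+28+22)/3 = 26/3 = 8.6667

G = (-14.3333, 8.6667)


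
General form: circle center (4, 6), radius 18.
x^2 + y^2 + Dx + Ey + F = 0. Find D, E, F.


(x-4)^2 + (y-6)^2 = 18^2
D = -2h = -8, E = -2k = -12
F = h^2+k^2-r^2 = 16+36-324 = -272

D = -8, E = -12, F = -272


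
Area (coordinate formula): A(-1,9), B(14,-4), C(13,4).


-1*(-4-4) = 8
14*(4-9) = -70
13*(9+ 4) = 169
sum = 107
Area = |107|/2 = 53.5000

53.5000 sq units


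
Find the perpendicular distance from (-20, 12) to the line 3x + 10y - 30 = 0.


|3*(-20) + 10*12 - 30| = |30| = 30
sqrt(9 + 100) = sqrt(109) = 10.4403
d = 30/sqrt(109) = 2.8735

2.8735


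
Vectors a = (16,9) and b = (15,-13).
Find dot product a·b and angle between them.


a·b = 16*15 + 9*(-13) = 240 - 117 = 123
|a| = sqrt(256+81) = 18.3576
|b| = sqrt(225+169) = 19.8494
cos(theta) = 123/(sqrt(337)*sqrt(394)) = 123/sqrt(132778) = 0.337553
theta = arccos(123/sqrt(132778)) = 70.2721 degrees

a·b = 123, theta = 70.2721 deg


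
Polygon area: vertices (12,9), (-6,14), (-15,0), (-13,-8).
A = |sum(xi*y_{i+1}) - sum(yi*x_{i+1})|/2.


sum(xi*y_{i+1}) = 12*14 - 6*0 - 15*(-8) - 13*9 = 171
sum(yi*x_{i+1}) = 9*(-6) + 14*(-15) + 0*(-13) - 8*12 = -360
Area = |171 + 360|/2 = 531/2 = 265.5000

265.5000 sq units


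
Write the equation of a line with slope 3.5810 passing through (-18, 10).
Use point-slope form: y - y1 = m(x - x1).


y - 10 = 3.5810(x + 18)
y = 3.5810x + 10 - 3.5810*(-18)
y = 3.5810x + 74.4580

y = 3.5810x + 74.4580


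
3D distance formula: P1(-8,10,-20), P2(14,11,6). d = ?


dx=22, dy=1, dz=26
d = sqrt(484+1+676) = sqrt(1161) = 34.0735

34.0735


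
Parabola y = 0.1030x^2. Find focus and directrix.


a = 0.1030
1/(4a) = 2.4272
Focus = (0, 2.4272)
Directrix: y = -2.4272

Focus = (0, 2.4272), Directrix: y = -2.4272


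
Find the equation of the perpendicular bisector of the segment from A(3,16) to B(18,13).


Midpoint = (10.5, 14.5)
Slope of AB = dy/dx = -3/15 = -0.2000
Perp slope = -dx/dy = 15/3 = 5.0000
b = My - (perp slope)*Mx = 14.5 + (15*10.5)/(-3) = 14.5 - 52.5000 = -38.0000

y = 5.0000x - 38.0000


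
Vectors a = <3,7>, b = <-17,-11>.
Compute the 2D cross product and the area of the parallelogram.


cross = 3*(-11) - 7*(-17) = -33 + 119 = 86
Parallelogram area = |86| = 86

cross = 86, parallelogram area = 86


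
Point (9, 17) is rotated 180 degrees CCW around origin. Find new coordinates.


cos(180) = -1, sin(180) = 0
x' = 9*(-1) - 17*0 = -9
y' = 9*0 + 17*(-1) = -17

(-9, -17)


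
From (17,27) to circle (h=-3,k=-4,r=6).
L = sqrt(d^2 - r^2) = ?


d = sqrt((17+ 3)^2 + (27+ 4)^2) = sqrt(400+961) = 36.8917
L = sqrt(1361.0000 - 36) = sqrt(1325.0000) = 36.4005

36.4005


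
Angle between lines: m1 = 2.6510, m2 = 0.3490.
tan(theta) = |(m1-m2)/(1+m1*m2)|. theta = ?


m1-m2 = 2.302
1+m1*m2 = 1.925199
tan(theta) = |2.302/1.925199| = 1.195721
theta = arctan(|2.302/1.925199|) = 50.0937 degrees (acute angle)

50.0937 degrees


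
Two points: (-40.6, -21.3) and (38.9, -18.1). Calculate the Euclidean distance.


dx = 38.9 + 40.6 = 79.5
dy = -18.1 + 21.3 = 3.2
d = sqrt(6320.25 + 10.24) = sqrt(6330.49) = 79.5644

79.5644


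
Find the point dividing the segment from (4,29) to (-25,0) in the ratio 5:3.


Px = (5*(-25) + 3*4)/8 = -113/8 = -14.1250
Py = (5*0 + 3*29)/8 = 87/8 = 10.8750

P = (-14.1250, 10.8750)


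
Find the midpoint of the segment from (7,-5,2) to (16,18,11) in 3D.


Mx = (7+16)/2 = 11.5000
My = (-5+18)/2 = 6.5000
Mz = (2+11)/2 = 6.5000

M = (11.5000, 6.5000, 6.5000)


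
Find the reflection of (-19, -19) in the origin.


Reflection rule for origin: (-x, -y)
(-19, -19) -> (19, 19)

(19, 19)


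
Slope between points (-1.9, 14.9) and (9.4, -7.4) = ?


dy = -7.4 - 14.9 = -22.3
dx = 9.4 + 1.9 = 11.3
m = -22.3/11.3 = -1.9735

m = -1.9735


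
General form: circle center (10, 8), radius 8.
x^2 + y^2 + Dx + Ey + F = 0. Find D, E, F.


(x-10)^2 + (y-8)^2 = 8^2
D = -2h = -20, E = -2k = -16
F = h^2+k^2-r^2 = 100+64-64 = 100

D = -20, E = -16, F = 100


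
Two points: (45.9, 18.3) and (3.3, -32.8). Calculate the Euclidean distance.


dx = 3.3 - 45.9 = -42.6
dy = -32.8 - 18.3 = -51.1
d = sqrt(1814.76 + 2611.21) = sqrt(4425.97) = 66.5280

66.5280


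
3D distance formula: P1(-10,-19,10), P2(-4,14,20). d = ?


dx=6, dy=33, dz=10
d = sqrt(36+1089+100) = sqrt(1225) = 35.0000

35.0000


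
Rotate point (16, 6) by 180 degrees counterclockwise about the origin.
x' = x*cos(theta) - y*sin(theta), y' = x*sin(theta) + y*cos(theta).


cos(180) = -1, sin(180) = 0
x' = 16*(-1) - 6*0 = -16
y' = 16*0 + 6*(-1) = -6

(-16, -6)
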